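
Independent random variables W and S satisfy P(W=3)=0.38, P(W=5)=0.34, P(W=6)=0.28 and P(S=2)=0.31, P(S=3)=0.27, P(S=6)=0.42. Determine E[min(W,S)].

3.3284

E[min(W,S)] = Σ_w Σ_s min(w,s) · P(W=w)P(S=s)
 = 2·0.1178 + 3·0.1026 + 3·0.1596 + 2·0.1054 + 3·0.0918 + 5·0.1428 + 2·0.0868 + 3·0.0756 + 6·0.1176
 = 0.2356 + 0.3078 + 0.4788 + 0.2108 + 0.2754 + 0.714 + 0.1736 + 0.2268 + 0.7056
 = 3.3284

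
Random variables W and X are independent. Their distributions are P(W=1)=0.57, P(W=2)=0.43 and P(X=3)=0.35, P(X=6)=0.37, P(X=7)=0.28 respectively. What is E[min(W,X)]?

1.43

E[min(W,X)] = Σ_w Σ_x min(w,x) · P(W=w)P(X=x)
 = 1·0.1995 + 1·0.2109 + 1·0.1596 + 2·0.1505 + 2·0.1591 + 2·0.1204
 = 0.1995 + 0.2109 + 0.1596 + 0.301 + 0.3182 + 0.2408
 = 1.43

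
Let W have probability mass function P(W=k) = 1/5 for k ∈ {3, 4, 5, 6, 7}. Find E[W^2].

27

E[W^2] = Σ w^2·P(W=w)
 = 9·1/5 + 16·1/5 + 25·1/5 + 36·1/5 + 49·1/5
 = 9/5 + 16/5 + 5 + 36/5 + 49/5
 = 27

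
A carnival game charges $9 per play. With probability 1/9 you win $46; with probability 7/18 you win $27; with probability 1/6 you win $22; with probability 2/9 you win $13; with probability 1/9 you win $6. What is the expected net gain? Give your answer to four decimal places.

E[payout] = 46·1/9 + 27·7/18 + 22·1/6 + 13·2/9 + 6·1/9
 = 46/9 + 21/2 + 11/3 + 26/9 + 2/3
 = 137/6
Net = 137/6 - 9 = 83/6

13.8333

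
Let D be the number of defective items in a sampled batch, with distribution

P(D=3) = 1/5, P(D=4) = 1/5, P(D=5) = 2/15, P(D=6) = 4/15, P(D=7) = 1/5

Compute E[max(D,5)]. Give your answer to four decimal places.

E[max(D,5)] = Σ max(d,5)·P(D=d)
 = 5·1/5 + 5·1/5 + 5·2/15 + 6·4/15 + 7·1/5
 = 1 + 1 + 2/3 + 8/5 + 7/5
 = 17/3

5.6667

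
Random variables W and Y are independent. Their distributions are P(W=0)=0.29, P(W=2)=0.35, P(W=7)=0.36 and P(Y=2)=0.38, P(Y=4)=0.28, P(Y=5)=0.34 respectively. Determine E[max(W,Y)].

E[max(W,Y)] = Σ_w Σ_y max(w,y) · P(W=w)P(Y=y)
 = 2·0.1102 + 4·0.0812 + 5·0.0986 + 2·0.133 + 4·0.098 + 5·0.119 + 7·0.1368 + 7·0.1008 + 7·0.1224
 = 0.2204 + 0.3248 + 0.493 + 0.266 + 0.392 + 0.595 + 0.9576 + 0.7056 + 0.8568
 = 4.8112

4.8112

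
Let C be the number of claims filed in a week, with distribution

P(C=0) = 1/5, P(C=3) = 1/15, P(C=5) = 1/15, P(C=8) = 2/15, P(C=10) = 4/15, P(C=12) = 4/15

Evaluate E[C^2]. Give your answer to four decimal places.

E[C^2] = Σ c^2·P(C=c)
 = 0·1/5 + 9·1/15 + 25·1/15 + 64·2/15 + 100·4/15 + 144·4/15
 = 0 + 3/5 + 5/3 + 128/15 + 80/3 + 192/5
 = 1138/15

75.8667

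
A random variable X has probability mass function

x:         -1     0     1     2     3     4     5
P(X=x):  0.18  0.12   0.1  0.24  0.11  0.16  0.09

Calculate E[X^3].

26.3

E[X^3] = Σ x^3·P(X=x)
 = (-1)·0.18 + 0·0.12 + 1·0.1 + 8·0.24 + 27·0.11 + 64·0.16 + 125·0.09
 = (-0.18) + 0 + 0.1 + 1.92 + 2.97 + 10.24 + 11.25
 = 26.3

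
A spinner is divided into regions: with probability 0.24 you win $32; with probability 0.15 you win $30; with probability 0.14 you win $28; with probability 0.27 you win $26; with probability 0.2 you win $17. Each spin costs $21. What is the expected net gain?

5.52

E[payout] = 32·0.24 + 30·0.15 + 28·0.14 + 26·0.27 + 17·0.2
 = 7.68 + 4.5 + 3.92 + 7.02 + 3.4
 = 26.52
Net = 26.52 - 21 = 5.52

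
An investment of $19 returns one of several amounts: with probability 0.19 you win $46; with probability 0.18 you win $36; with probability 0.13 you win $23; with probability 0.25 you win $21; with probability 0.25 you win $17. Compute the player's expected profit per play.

8.71

E[payout] = 46·0.19 + 36·0.18 + 23·0.13 + 21·0.25 + 17·0.25
 = 8.74 + 6.48 + 2.99 + 5.25 + 4.25
 = 27.71
Net = 27.71 - 19 = 8.71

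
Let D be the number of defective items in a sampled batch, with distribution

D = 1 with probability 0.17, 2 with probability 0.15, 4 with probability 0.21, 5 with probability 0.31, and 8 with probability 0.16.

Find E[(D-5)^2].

E[(D-5)^2] = Σ (d-5)^2·P(D=d)
 = 16·0.17 + 9·0.15 + 1·0.21 + 0·0.31 + 9·0.16
 = 2.72 + 1.35 + 0.21 + 0 + 1.44
 = 5.72

5.72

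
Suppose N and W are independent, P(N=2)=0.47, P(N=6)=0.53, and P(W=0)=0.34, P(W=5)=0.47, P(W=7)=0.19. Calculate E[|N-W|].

E[|N-W|] = Σ_n Σ_w |n-w| · P(N=n)P(W=w)
 = 2·0.1598 + 3·0.2209 + 5·0.0893 + 6·0.1802 + 1·0.2491 + 1·0.1007
 = 0.3196 + 0.6627 + 0.4465 + 1.0812 + 0.2491 + 0.1007
 = 2.8598

2.8598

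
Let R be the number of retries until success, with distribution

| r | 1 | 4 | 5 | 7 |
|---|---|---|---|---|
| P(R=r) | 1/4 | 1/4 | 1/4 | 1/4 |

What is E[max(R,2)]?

4.5

E[max(R,2)] = Σ max(r,2)·P(R=r)
 = 2·1/4 + 4·1/4 + 5·1/4 + 7·1/4
 = 1/2 + 1 + 5/4 + 7/4
 = 9/2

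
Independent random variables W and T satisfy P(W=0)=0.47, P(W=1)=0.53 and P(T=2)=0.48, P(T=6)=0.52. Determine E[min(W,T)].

0.53

E[min(W,T)] = Σ_w Σ_t min(w,t) · P(W=w)P(T=t)
 = 0·0.2256 + 0·0.2444 + 1·0.2544 + 1·0.2756
 = 0 + 0 + 0.2544 + 0.2756
 = 0.53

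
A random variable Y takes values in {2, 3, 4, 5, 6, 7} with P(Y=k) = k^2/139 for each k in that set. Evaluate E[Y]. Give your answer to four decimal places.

5.6331

E[Y] = Σ y·P(Y=y)
 = 2·4/139 + 3·9/139 + 4·16/139 + 5·25/139 + 6·36/139 + 7·49/139
 = 8/139 + 27/139 + 64/139 + 125/139 + 216/139 + 343/139
 = 783/139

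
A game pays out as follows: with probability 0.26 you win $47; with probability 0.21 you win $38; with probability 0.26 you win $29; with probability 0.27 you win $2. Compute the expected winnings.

28.28

E[payout] = 47·0.26 + 38·0.21 + 29·0.26 + 2·0.27
 = 12.22 + 7.98 + 7.54 + 0.54
 = 28.28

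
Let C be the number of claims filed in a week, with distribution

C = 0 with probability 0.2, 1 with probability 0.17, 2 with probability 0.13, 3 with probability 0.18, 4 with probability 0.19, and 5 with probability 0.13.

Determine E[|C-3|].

1.52

E[|C-3|] = Σ |c-3|·P(C=c)
 = 3·0.2 + 2·0.17 + 1·0.13 + 0·0.18 + 1·0.19 + 2·0.13
 = 0.6 + 0.34 + 0.13 + 0 + 0.19 + 0.26
 = 1.52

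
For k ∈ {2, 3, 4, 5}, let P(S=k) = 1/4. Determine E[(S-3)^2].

1.5

E[(S-3)^2] = Σ (s-3)^2·P(S=s)
 = 1·1/4 + 0·1/4 + 1·1/4 + 4·1/4
 = 1/4 + 0 + 1/4 + 1
 = 3/2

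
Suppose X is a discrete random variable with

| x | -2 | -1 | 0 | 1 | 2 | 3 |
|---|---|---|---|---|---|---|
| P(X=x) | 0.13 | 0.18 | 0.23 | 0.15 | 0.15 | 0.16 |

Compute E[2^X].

2.5325

E[2^X] = Σ 2^x·P(X=x)
 = 0.25·0.13 + 0.5·0.18 + 1·0.23 + 2·0.15 + 4·0.15 + 8·0.16
 = 0.0325 + 0.09 + 0.23 + 0.3 + 0.6 + 1.28
 = 2.5325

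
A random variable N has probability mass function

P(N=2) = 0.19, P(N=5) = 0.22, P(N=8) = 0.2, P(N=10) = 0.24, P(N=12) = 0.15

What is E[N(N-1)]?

57.38

E[N(N-1)] = Σ n(n-1)·P(N=n)
 = 2·0.19 + 20·0.22 + 56·0.2 + 90·0.24 + 132·0.15
 = 0.38 + 4.4 + 11.2 + 21.6 + 19.8
 = 57.38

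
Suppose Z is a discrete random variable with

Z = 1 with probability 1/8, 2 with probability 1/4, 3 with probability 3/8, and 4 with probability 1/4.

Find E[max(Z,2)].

E[max(Z,2)] = Σ max(z,2)·P(Z=z)
 = 2·1/8 + 2·1/4 + 3·3/8 + 4·1/4
 = 1/4 + 1/2 + 9/8 + 1
 = 23/8

2.875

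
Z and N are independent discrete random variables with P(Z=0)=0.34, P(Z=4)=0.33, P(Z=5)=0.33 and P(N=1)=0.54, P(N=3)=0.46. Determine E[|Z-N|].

E[|Z-N|] = Σ_z Σ_n |z-n| · P(Z=z)P(N=n)
 = 1·0.1836 + 3·0.1564 + 3·0.1782 + 1·0.1518 + 4·0.1782 + 2·0.1518
 = 0.1836 + 0.4692 + 0.5346 + 0.1518 + 0.7128 + 0.3036
 = 2.3556

2.3556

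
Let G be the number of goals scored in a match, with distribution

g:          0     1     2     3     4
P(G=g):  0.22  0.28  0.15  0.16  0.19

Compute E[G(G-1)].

3.54

E[G(G-1)] = Σ g(g-1)·P(G=g)
 = 0·0.22 + 0·0.28 + 2·0.15 + 6·0.16 + 12·0.19
 = 0 + 0 + 0.3 + 0.96 + 2.28
 = 3.54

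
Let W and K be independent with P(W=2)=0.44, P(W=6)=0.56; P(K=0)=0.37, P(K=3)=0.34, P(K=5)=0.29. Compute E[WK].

10.4728

E[WK] = Σ_w Σ_k wk · P(W=w)P(K=k)
 = 0·0.1628 + 6·0.1496 + 10·0.1276 + 0·0.2072 + 18·0.1904 + 30·0.1624
 = 0 + 0.8976 + 1.276 + 0 + 3.4272 + 4.872
 = 10.4728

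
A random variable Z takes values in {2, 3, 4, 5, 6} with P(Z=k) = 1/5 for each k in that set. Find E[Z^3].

E[Z^3] = Σ z^3·P(Z=z)
 = 8·1/5 + 27·1/5 + 64·1/5 + 125·1/5 + 216·1/5
 = 8/5 + 27/5 + 64/5 + 25 + 216/5
 = 88

88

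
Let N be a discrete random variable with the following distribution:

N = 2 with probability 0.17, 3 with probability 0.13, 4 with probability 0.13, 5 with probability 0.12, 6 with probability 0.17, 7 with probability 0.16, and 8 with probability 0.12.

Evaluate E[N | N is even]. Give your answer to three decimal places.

P(N is even) = 0.17 + 0.13 + 0.17 + 0.12 = 0.59.
E[N | N is even] = [2·0.17 + 4·0.13 + 6·0.17 + 8·0.12] / 0.59
 = 2.84 / 0.59
 = 284/59

4.814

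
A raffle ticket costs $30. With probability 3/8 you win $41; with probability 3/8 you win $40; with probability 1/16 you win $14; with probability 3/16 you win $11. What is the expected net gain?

E[payout] = 41·3/8 + 40·3/8 + 14·1/16 + 11·3/16
 = 123/8 + 15 + 7/8 + 33/16
 = 533/16
Net = 533/16 - 30 = 53/16

3.3125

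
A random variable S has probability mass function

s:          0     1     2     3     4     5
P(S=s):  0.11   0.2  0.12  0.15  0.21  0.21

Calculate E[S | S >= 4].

4.5

P(S >= 4) = 0.21 + 0.21 = 0.42.
E[S | S >= 4] = [4·0.21 + 5·0.21] / 0.42
 = 1.89 / 0.42
 = 9/2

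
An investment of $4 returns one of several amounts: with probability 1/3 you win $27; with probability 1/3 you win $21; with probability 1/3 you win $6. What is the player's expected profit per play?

E[payout] = 27·1/3 + 21·1/3 + 6·1/3
 = 9 + 7 + 2
 = 18
Net = 18 - 4 = 14

14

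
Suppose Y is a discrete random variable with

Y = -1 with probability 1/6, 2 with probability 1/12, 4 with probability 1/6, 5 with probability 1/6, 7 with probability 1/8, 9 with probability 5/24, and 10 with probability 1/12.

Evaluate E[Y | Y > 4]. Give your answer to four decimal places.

P(Y > 4) = 1/6 + 1/8 + 5/24 + 1/12 = 7/12.
E[Y | Y > 4] = [5·1/6 + 7·1/8 + 9·5/24 + 10·1/12] / (7/12)
 = 53/12 / (7/12)
 = 53/7

7.5714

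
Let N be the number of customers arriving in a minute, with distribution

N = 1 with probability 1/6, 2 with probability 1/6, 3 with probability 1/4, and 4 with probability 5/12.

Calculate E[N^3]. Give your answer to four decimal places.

E[N^3] = Σ n^3·P(N=n)
 = 1·1/6 + 8·1/6 + 27·1/4 + 64·5/12
 = 1/6 + 4/3 + 27/4 + 80/3
 = 419/12

34.9167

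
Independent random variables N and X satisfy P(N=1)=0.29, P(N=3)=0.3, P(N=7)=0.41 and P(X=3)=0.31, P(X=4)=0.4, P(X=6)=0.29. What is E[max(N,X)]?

E[max(N,X)] = Σ_n Σ_x max(n,x) · P(N=n)P(X=x)
 = 3·0.0899 + 4·0.116 + 6·0.0841 + 3·0.093 + 4·0.12 + 6·0.087 + 7·0.1271 + 7·0.164 + 7·0.1189
 = 0.2697 + 0.464 + 0.5046 + 0.279 + 0.48 + 0.522 + 0.8897 + 1.148 + 0.8323
 = 5.3893

5.3893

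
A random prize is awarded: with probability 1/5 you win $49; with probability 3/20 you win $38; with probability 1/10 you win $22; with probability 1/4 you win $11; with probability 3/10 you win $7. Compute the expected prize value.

22.55

E[payout] = 49·1/5 + 38·3/20 + 22·1/10 + 11·1/4 + 7·3/10
 = 49/5 + 57/10 + 11/5 + 11/4 + 21/10
 = 451/20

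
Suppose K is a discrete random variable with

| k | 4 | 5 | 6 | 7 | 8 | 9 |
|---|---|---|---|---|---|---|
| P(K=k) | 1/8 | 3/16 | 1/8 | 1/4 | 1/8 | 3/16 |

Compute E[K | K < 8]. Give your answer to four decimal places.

5.7273

P(K < 8) = 1/8 + 3/16 + 1/8 + 1/4 = 11/16.
E[K | K < 8] = [4·1/8 + 5·3/16 + 6·1/8 + 7·1/4] / (11/16)
 = 63/16 / (11/16)
 = 63/11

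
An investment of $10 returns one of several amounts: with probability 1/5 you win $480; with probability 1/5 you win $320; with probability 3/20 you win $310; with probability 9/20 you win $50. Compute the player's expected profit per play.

219

E[payout] = 480·1/5 + 320·1/5 + 310·3/20 + 50·9/20
 = 96 + 64 + 93/2 + 45/2
 = 229
Net = 229 - 10 = 219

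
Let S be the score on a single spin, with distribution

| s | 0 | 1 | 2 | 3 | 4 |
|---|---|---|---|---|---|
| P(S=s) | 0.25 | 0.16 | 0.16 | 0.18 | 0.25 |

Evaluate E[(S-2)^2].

2.34

E[(S-2)^2] = Σ (s-2)^2·P(S=s)
 = 4·0.25 + 1·0.16 + 0·0.16 + 1·0.18 + 4·0.25
 = 1 + 0.16 + 0 + 0.18 + 1
 = 2.34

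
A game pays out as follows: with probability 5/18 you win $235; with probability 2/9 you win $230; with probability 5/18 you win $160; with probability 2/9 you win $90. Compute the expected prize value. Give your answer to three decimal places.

180.833

E[payout] = 235·5/18 + 230·2/9 + 160·5/18 + 90·2/9
 = 1175/18 + 460/9 + 400/9 + 20
 = 1085/6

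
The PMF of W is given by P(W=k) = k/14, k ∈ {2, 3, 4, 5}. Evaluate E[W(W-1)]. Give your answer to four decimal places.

12.1429

E[W(W-1)] = Σ w(w-1)·P(W=w)
 = 2·1/7 + 6·3/14 + 12·2/7 + 20·5/14
 = 2/7 + 9/7 + 24/7 + 50/7
 = 85/7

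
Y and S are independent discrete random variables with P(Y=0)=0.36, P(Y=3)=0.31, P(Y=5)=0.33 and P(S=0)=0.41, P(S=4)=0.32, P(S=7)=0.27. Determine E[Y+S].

5.75

E[Y+S] = Σ_y Σ_s (y+s) · P(Y=y)P(S=s)
 = 0·0.1476 + 4·0.1152 + 7·0.0972 + 3·0.1271 + 7·0.0992 + 10·0.0837 + 5·0.1353 + 9·0.1056 + 12·0.0891
 = 0 + 0.4608 + 0.6804 + 0.3813 + 0.6944 + 0.837 + 0.6765 + 0.9504 + 1.0692
 = 5.75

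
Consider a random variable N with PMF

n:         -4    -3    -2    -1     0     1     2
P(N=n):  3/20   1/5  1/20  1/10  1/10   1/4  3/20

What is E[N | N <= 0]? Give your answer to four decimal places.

-2.3333

P(N <= 0) = 3/20 + 1/5 + 1/20 + 1/10 + 1/10 = 3/5.
E[N | N <= 0] = [(-4)·3/20 + (-3)·1/5 + (-2)·1/20 + (-1)·1/10 + 0·1/10] / (3/5)
 = -7/5 / (3/5)
 = -7/3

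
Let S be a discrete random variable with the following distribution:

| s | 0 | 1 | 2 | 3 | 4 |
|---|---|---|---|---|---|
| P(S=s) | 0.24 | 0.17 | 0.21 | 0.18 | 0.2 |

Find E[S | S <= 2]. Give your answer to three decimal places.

0.952

P(S <= 2) = 0.24 + 0.17 + 0.21 = 0.62.
E[S | S <= 2] = [0·0.24 + 1·0.17 + 2·0.21] / 0.62
 = 0.59 / 0.62
 = 59/62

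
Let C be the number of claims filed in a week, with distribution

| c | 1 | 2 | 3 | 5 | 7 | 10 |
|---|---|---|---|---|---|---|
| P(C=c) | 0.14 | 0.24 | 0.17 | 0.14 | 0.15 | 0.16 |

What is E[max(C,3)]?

5

E[max(C,3)] = Σ max(c,3)·P(C=c)
 = 3·0.14 + 3·0.24 + 3·0.17 + 5·0.14 + 7·0.15 + 10·0.16
 = 0.42 + 0.72 + 0.51 + 0.7 + 1.05 + 1.6
 = 5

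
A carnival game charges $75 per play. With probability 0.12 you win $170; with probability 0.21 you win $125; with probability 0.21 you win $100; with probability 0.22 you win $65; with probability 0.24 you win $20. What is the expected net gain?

11.75

E[payout] = 170·0.12 + 125·0.21 + 100·0.21 + 65·0.22 + 20·0.24
 = 20.4 + 26.25 + 21 + 14.3 + 4.8
 = 86.75
Net = 86.75 - 75 = 11.75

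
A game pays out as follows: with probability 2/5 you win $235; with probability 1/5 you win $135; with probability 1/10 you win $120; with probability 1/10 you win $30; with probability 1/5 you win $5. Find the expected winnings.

137

E[payout] = 235·2/5 + 135·1/5 + 120·1/10 + 30·1/10 + 5·1/5
 = 94 + 27 + 12 + 3 + 1
 = 137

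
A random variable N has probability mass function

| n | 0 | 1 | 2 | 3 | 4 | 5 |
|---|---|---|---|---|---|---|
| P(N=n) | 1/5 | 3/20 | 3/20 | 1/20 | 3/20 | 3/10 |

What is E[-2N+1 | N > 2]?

P(N > 2) = 1/20 + 3/20 + 3/10 = 1/2.
E[-2N+1 | N > 2] = [(-5)·1/20 + (-7)·3/20 + (-9)·3/10] / (1/2)
 = -4 / (1/2)
 = -8

-8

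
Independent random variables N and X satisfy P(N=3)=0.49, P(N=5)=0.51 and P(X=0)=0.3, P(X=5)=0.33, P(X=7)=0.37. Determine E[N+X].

E[N+X] = Σ_n Σ_x (n+x) · P(N=n)P(X=x)
 = 3·0.147 + 8·0.1617 + 10·0.1813 + 5·0.153 + 10·0.1683 + 12·0.1887
 = 0.441 + 1.2936 + 1.813 + 0.765 + 1.683 + 2.2644
 = 8.26

8.26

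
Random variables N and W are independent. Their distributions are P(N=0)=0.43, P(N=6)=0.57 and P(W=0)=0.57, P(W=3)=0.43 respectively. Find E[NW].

4.4118

E[NW] = Σ_n Σ_w nw · P(N=n)P(W=w)
 = 0·0.2451 + 0·0.1849 + 0·0.3249 + 18·0.2451
 = 0 + 0 + 0 + 4.4118
 = 4.4118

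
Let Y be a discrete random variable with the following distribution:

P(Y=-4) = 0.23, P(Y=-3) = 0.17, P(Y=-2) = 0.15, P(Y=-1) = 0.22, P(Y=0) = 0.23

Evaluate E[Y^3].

E[Y^3] = Σ y^3·P(Y=y)
 = (-64)·0.23 + (-27)·0.17 + (-8)·0.15 + (-1)·0.22 + 0·0.23
 = (-14.72) + (-4.59) + (-1.2) + (-0.22) + 0
 = -20.73

-20.73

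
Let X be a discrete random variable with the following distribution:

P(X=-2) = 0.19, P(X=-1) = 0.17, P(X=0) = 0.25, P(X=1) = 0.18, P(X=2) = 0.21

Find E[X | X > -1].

0.9375

P(X > -1) = 0.25 + 0.18 + 0.21 = 0.64.
E[X | X > -1] = [0·0.25 + 1·0.18 + 2·0.21] / 0.64
 = 0.6 / 0.64
 = 15/16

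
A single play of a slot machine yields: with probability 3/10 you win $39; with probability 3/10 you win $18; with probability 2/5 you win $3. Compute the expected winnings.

18.3

E[payout] = 39·3/10 + 18·3/10 + 3·2/5
 = 117/10 + 27/5 + 6/5
 = 183/10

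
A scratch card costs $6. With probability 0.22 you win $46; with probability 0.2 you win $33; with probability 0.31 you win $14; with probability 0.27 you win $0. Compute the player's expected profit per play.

15.06

E[payout] = 46·0.22 + 33·0.2 + 14·0.31 + 0·0.27
 = 10.12 + 6.6 + 4.34 + 0
 = 21.06
Net = 21.06 - 6 = 15.06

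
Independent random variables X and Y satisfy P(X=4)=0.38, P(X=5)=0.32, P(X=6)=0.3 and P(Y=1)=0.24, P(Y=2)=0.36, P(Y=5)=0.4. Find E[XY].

E[XY] = Σ_x Σ_y xy · P(X=x)P(Y=y)
 = 4·0.0912 + 8·0.1368 + 20·0.152 + 5·0.0768 + 10·0.1152 + 25·0.128 + 6·0.072 + 12·0.108 + 30·0.12
 = 0.3648 + 1.0944 + 3.04 + 0.384 + 1.152 + 3.2 + 0.432 + 1.296 + 3.6
 = 14.5632

14.5632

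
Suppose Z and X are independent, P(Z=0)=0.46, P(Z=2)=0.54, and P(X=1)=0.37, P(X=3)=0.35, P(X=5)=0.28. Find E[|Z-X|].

E[|Z-X|] = Σ_z Σ_x |z-x| · P(Z=z)P(X=x)
 = 1·0.1702 + 3·0.161 + 5·0.1288 + 1·0.1998 + 1·0.189 + 3·0.1512
 = 0.1702 + 0.483 + 0.644 + 0.1998 + 0.189 + 0.4536
 = 2.1396

2.1396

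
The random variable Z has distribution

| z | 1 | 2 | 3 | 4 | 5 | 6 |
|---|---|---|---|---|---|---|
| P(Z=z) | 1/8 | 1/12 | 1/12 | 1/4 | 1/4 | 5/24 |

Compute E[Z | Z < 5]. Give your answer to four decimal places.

P(Z < 5) = 1/8 + 1/12 + 1/12 + 1/4 = 13/24.
E[Z | Z < 5] = [1·1/8 + 2·1/12 + 3·1/12 + 4·1/4] / (13/24)
 = 37/24 / (13/24)
 = 37/13

2.8462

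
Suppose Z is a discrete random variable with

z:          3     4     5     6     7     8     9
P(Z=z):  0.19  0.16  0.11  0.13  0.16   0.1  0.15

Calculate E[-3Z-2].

E[-3Z-2] = Σ (-3z-2)·P(Z=z)
 = (-11)·0.19 + (-14)·0.16 + (-17)·0.11 + (-20)·0.13 + (-23)·0.16 + (-26)·0.1 + (-29)·0.15
 = (-2.09) + (-2.24) + (-1.87) + (-2.6) + (-3.68) + (-2.6) + (-4.35)
 = -19.43

-19.43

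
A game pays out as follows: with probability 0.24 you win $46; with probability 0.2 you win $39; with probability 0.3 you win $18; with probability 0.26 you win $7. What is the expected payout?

E[payout] = 46·0.24 + 39·0.2 + 18·0.3 + 7·0.26
 = 11.04 + 7.8 + 5.4 + 1.82
 = 26.06

26.06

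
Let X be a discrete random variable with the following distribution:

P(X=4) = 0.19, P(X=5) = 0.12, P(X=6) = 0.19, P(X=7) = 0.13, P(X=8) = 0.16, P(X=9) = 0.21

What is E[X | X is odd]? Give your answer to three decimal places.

P(X is odd) = 0.12 + 0.13 + 0.21 = 0.46.
E[X | X is odd] = [5·0.12 + 7·0.13 + 9·0.21] / 0.46
 = 3.4 / 0.46
 = 170/23

7.391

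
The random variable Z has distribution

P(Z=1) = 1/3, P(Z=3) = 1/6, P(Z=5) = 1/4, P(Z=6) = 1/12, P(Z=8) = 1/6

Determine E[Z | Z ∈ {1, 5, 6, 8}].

4.1

P(Z ∈ {1, 5, 6, 8}) = 1/3 + 1/4 + 1/12 + 1/6 = 5/6.
E[Z | Z ∈ {1, 5, 6, 8}] = [1·1/3 + 5·1/4 + 6·1/12 + 8·1/6] / (5/6)
 = 41/12 / (5/6)
 = 41/10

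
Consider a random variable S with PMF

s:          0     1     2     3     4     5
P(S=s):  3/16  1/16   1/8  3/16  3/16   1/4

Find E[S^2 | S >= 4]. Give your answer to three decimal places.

21.143

P(S >= 4) = 3/16 + 1/4 = 7/16.
E[S^2 | S >= 4] = [16·3/16 + 25·1/4] / (7/16)
 = 37/4 / (7/16)
 = 148/7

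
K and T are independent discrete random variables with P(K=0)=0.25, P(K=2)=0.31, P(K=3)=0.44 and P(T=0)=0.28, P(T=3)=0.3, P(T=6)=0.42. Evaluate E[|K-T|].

E[|K-T|] = Σ_k Σ_t |k-t| · P(K=k)P(T=t)
 = 0·0.07 + 3·0.075 + 6·0.105 + 2·0.0868 + 1·0.093 + 4·0.1302 + 3·0.1232 + 0·0.132 + 3·0.1848
 = 0 + 0.225 + 0.63 + 0.1736 + 0.093 + 0.5208 + 0.3696 + 0 + 0.5544
 = 2.5664

2.5664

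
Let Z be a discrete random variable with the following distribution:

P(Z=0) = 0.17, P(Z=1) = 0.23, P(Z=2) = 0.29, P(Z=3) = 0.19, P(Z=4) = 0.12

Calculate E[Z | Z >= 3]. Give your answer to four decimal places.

3.3871

P(Z >= 3) = 0.19 + 0.12 = 0.31.
E[Z | Z >= 3] = [3·0.19 + 4·0.12] / 0.31
 = 1.05 / 0.31
 = 105/31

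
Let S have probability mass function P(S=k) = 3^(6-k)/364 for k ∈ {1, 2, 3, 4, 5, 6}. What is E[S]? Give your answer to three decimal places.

1.492

E[S] = Σ s·P(S=s)
 = 1·243/364 + 2·81/364 + 3·27/364 + 4·9/364 + 5·3/364 + 6·1/364
 = 243/364 + 81/182 + 81/364 + 9/91 + 15/364 + 3/182
 = 543/364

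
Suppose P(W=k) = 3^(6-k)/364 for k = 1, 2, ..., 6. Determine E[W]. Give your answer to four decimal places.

1.4918

E[W] = Σ w·P(W=w)
 = 1·243/364 + 2·81/364 + 3·27/364 + 4·9/364 + 5·3/364 + 6·1/364
 = 243/364 + 81/182 + 81/364 + 9/91 + 15/364 + 3/182
 = 543/364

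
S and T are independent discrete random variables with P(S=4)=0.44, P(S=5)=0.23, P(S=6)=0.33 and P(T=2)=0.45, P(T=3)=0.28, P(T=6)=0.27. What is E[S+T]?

E[S+T] = Σ_s Σ_t (s+t) · P(S=s)P(T=t)
 = 6·0.198 + 7·0.1232 + 10·0.1188 + 7·0.1035 + 8·0.0644 + 11·0.0621 + 8·0.1485 + 9·0.0924 + 12·0.0891
 = 1.188 + 0.8624 + 1.188 + 0.7245 + 0.5152 + 0.6831 + 1.188 + 0.8316 + 1.0692
 = 8.25

8.25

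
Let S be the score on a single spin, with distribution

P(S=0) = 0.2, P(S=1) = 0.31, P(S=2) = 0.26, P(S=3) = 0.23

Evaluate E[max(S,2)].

E[max(S,2)] = Σ max(s,2)·P(S=s)
 = 2·0.2 + 2·0.31 + 2·0.26 + 3·0.23
 = 0.4 + 0.62 + 0.52 + 0.69
 = 2.23

2.23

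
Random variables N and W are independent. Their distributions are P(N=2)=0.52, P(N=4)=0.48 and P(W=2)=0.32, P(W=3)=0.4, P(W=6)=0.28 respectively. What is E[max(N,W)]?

E[max(N,W)] = Σ_n Σ_w max(n,w) · P(N=n)P(W=w)
 = 2·0.1664 + 3·0.208 + 6·0.1456 + 4·0.1536 + 4·0.192 + 6·0.1344
 = 0.3328 + 0.624 + 0.8736 + 0.6144 + 0.768 + 0.8064
 = 4.0192

4.0192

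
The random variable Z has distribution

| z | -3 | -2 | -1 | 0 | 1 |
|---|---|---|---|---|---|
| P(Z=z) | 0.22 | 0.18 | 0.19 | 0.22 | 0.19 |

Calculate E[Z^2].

E[Z^2] = Σ z^2·P(Z=z)
 = 9·0.22 + 4·0.18 + 1·0.19 + 0·0.22 + 1·0.19
 = 1.98 + 0.72 + 0.19 + 0 + 0.19
 = 3.08

3.08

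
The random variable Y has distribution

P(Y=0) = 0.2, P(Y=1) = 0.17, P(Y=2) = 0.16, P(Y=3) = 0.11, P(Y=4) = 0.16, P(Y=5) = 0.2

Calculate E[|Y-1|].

E[|Y-1|] = Σ |y-1|·P(Y=y)
 = 1·0.2 + 0·0.17 + 1·0.16 + 2·0.11 + 3·0.16 + 4·0.2
 = 0.2 + 0 + 0.16 + 0.22 + 0.48 + 0.8
 = 1.86

1.86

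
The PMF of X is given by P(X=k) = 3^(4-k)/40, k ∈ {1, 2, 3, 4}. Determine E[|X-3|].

1.6

E[|X-3|] = Σ |x-3|·P(X=x)
 = 2·27/40 + 1·9/40 + 0·3/40 + 1·1/40
 = 27/20 + 9/40 + 0 + 1/40
 = 8/5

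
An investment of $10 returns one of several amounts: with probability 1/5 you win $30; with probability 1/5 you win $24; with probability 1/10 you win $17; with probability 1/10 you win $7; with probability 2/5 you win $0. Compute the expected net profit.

3.2

E[payout] = 30·1/5 + 24·1/5 + 17·1/10 + 7·1/10 + 0·2/5
 = 6 + 24/5 + 17/10 + 7/10 + 0
 = 66/5
Net = 66/5 - 10 = 16/5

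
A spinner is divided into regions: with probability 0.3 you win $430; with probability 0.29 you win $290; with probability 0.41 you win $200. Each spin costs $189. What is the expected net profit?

106.1

E[payout] = 430·0.3 + 290·0.29 + 200·0.41
 = 129 + 84.1 + 82
 = 295.1
Net = 295.1 - 189 = 106.1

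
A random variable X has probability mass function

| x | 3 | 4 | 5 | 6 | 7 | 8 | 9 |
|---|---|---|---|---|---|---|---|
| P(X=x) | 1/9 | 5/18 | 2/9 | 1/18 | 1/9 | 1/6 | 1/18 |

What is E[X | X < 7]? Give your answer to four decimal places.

P(X < 7) = 1/9 + 5/18 + 2/9 + 1/18 = 2/3.
E[X | X < 7] = [3·1/9 + 4·5/18 + 5·2/9 + 6·1/18] / (2/3)
 = 26/9 / (2/3)
 = 13/3

4.3333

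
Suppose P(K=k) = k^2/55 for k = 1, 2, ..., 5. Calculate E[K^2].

E[K^2] = Σ k^2·P(K=k)
 = 1·1/55 + 4·4/55 + 9·9/55 + 16·16/55 + 25·5/11
 = 1/55 + 16/55 + 81/55 + 256/55 + 125/11
 = 89/5

17.8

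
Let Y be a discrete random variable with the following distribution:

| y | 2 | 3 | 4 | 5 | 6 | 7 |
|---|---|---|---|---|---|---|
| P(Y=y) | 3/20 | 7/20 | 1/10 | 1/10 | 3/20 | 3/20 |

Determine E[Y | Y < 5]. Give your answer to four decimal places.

2.9167

P(Y < 5) = 3/20 + 7/20 + 1/10 = 3/5.
E[Y | Y < 5] = [2·3/20 + 3·7/20 + 4·1/10] / (3/5)
 = 7/4 / (3/5)
 = 35/12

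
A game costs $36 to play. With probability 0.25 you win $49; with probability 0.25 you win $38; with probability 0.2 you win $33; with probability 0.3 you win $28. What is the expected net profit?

0.75

E[payout] = 49·0.25 + 38·0.25 + 33·0.2 + 28·0.3
 = 12.25 + 9.5 + 6.6 + 8.4
 = 36.75
Net = 36.75 - 36 = 0.75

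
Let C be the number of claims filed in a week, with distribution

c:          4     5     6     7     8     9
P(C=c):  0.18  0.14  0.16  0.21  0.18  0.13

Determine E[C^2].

E[C^2] = Σ c^2·P(C=c)
 = 16·0.18 + 25·0.14 + 36·0.16 + 49·0.21 + 64·0.18 + 81·0.13
 = 2.88 + 3.5 + 5.76 + 10.29 + 11.52 + 10.53
 = 44.48

44.48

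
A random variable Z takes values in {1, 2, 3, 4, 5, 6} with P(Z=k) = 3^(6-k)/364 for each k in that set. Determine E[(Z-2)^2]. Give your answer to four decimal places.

E[(Z-2)^2] = Σ (z-2)^2·P(Z=z)
 = 1·243/364 + 0·81/364 + 1·27/364 + 4·9/364 + 9·3/364 + 16·1/364
 = 243/364 + 0 + 27/364 + 9/91 + 27/364 + 4/91
 = 349/364

0.9588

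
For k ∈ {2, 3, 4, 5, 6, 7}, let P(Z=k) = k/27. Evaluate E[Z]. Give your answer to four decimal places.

5.1481

E[Z] = Σ z·P(Z=z)
 = 2·2/27 + 3·1/9 + 4·4/27 + 5·5/27 + 6·2/9 + 7·7/27
 = 4/27 + 1/3 + 16/27 + 25/27 + 4/3 + 49/27
 = 139/27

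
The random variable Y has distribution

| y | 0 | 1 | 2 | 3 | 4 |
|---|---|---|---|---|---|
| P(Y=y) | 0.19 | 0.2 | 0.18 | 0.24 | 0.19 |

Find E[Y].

2.04

E[Y] = Σ y·P(Y=y)
 = 0·0.19 + 1·0.2 + 2·0.18 + 3·0.24 + 4·0.19
 = 0 + 0.2 + 0.36 + 0.72 + 0.76
 = 2.04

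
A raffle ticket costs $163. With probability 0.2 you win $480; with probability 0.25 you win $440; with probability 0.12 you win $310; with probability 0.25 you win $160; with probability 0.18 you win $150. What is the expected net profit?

E[payout] = 480·0.2 + 440·0.25 + 310·0.12 + 160·0.25 + 150·0.18
 = 96 + 110 + 37.2 + 40 + 27
 = 310.2
Net = 310.2 - 163 = 147.2

147.2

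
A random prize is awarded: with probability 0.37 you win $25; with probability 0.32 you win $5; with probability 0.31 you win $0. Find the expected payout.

E[payout] = 25·0.37 + 5·0.32 + 0·0.31
 = 9.25 + 1.6 + 0
 = 10.85

10.85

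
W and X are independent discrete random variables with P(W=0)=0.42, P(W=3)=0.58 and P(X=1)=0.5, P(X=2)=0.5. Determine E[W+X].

3.24

E[W+X] = Σ_w Σ_x (w+x) · P(W=w)P(X=x)
 = 1·0.21 + 2·0.21 + 4·0.29 + 5·0.29
 = 0.21 + 0.42 + 1.16 + 1.45
 = 3.24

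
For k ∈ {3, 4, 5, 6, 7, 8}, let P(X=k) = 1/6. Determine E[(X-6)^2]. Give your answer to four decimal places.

3.1667

E[(X-6)^2] = Σ (x-6)^2·P(X=x)
 = 9·1/6 + 4·1/6 + 1·1/6 + 0·1/6 + 1·1/6 + 4·1/6
 = 3/2 + 2/3 + 1/6 + 0 + 1/6 + 2/3
 = 19/6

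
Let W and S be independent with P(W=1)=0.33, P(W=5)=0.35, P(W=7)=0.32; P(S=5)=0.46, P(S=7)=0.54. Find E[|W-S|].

E[|W-S|] = Σ_w Σ_s |w-s| · P(W=w)P(S=s)
 = 4·0.1518 + 6·0.1782 + 0·0.161 + 2·0.189 + 2·0.1472 + 0·0.1728
 = 0.6072 + 1.0692 + 0 + 0.378 + 0.2944 + 0
 = 2.3488

2.3488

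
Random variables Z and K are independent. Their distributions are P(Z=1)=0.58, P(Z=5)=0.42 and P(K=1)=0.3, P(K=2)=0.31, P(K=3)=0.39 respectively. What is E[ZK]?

5.6012

E[ZK] = Σ_z Σ_k zk · P(Z=z)P(K=k)
 = 1·0.174 + 2·0.1798 + 3·0.2262 + 5·0.126 + 10·0.1302 + 15·0.1638
 = 0.174 + 0.3596 + 0.6786 + 0.63 + 1.302 + 2.457
 = 5.6012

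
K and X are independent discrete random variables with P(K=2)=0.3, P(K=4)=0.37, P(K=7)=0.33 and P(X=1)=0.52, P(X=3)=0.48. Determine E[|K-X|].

2.718

E[|K-X|] = Σ_k Σ_x |k-x| · P(K=k)P(X=x)
 = 1·0.156 + 1·0.144 + 3·0.1924 + 1·0.1776 + 6·0.1716 + 4·0.1584
 = 0.156 + 0.144 + 0.5772 + 0.1776 + 1.0296 + 0.6336
 = 2.718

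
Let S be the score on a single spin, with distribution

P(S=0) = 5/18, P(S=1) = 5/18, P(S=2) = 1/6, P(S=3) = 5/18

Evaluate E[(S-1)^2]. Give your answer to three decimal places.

E[(S-1)^2] = Σ (s-1)^2·P(S=s)
 = 1·5/18 + 0·5/18 + 1·1/6 + 4·5/18
 = 5/18 + 0 + 1/6 + 10/9
 = 14/9

1.556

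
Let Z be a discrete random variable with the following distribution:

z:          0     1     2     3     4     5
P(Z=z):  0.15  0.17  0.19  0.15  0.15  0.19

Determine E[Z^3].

E[Z^3] = Σ z^3·P(Z=z)
 = 0·0.15 + 1·0.17 + 8·0.19 + 27·0.15 + 64·0.15 + 125·0.19
 = 0 + 0.17 + 1.52 + 4.05 + 9.6 + 23.75
 = 39.09

39.09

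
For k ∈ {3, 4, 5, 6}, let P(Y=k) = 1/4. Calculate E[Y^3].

E[Y^3] = Σ y^3·P(Y=y)
 = 27·1/4 + 64·1/4 + 125·1/4 + 216·1/4
 = 27/4 + 16 + 125/4 + 54
 = 108

108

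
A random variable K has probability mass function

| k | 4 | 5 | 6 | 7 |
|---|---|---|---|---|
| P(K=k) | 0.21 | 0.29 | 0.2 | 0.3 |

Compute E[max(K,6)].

6.3

E[max(K,6)] = Σ max(k,6)·P(K=k)
 = 6·0.21 + 6·0.29 + 6·0.2 + 7·0.3
 = 1.26 + 1.74 + 1.2 + 2.1
 = 6.3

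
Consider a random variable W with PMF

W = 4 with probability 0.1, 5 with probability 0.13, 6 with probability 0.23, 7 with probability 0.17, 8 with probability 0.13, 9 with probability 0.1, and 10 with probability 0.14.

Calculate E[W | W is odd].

P(W is odd) = 0.13 + 0.17 + 0.1 = 0.4.
E[W | W is odd] = [5·0.13 + 7·0.17 + 9·0.1] / 0.4
 = 2.74 / 0.4
 = 137/20

6.85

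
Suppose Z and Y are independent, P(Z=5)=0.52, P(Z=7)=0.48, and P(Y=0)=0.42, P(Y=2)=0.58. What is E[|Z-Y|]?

E[|Z-Y|] = Σ_z Σ_y |z-y| · P(Z=z)P(Y=y)
 = 5·0.2184 + 3·0.3016 + 7·0.2016 + 5·0.2784
 = 1.092 + 0.9048 + 1.4112 + 1.392
 = 4.8

4.8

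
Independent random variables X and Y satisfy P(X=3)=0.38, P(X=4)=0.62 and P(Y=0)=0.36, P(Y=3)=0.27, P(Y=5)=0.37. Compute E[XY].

9.6292

E[XY] = Σ_x Σ_y xy · P(X=x)P(Y=y)
 = 0·0.1368 + 9·0.1026 + 15·0.1406 + 0·0.2232 + 12·0.1674 + 20·0.2294
 = 0 + 0.9234 + 2.109 + 0 + 2.0088 + 4.588
 = 9.6292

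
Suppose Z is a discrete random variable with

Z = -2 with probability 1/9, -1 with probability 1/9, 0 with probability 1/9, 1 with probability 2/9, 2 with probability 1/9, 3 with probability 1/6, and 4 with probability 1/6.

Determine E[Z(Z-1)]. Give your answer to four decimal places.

4.1111

E[Z(Z-1)] = Σ z(z-1)·P(Z=z)
 = 6·1/9 + 2·1/9 + 0·1/9 + 0·2/9 + 2·1/9 + 6·1/6 + 12·1/6
 = 2/3 + 2/9 + 0 + 0 + 2/9 + 1 + 2
 = 37/9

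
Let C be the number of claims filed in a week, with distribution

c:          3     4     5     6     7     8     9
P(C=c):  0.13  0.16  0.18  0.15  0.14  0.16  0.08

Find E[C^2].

37.21

E[C^2] = Σ c^2·P(C=c)
 = 9·0.13 + 16·0.16 + 25·0.18 + 36·0.15 + 49·0.14 + 64·0.16 + 81·0.08
 = 1.17 + 2.56 + 4.5 + 5.4 + 6.86 + 10.24 + 6.48
 = 37.21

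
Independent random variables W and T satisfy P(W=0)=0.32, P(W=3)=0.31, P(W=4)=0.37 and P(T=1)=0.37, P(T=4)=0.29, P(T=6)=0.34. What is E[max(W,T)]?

E[max(W,T)] = Σ_w Σ_t max(w,t) · P(W=w)P(T=t)
 = 1·0.1184 + 4·0.0928 + 6·0.1088 + 3·0.1147 + 4·0.0899 + 6·0.1054 + 4·0.1369 + 4·0.1073 + 6·0.1258
 = 0.1184 + 0.3712 + 0.6528 + 0.3441 + 0.3596 + 0.6324 + 0.5476 + 0.4292 + 0.7548
 = 4.2101

4.2101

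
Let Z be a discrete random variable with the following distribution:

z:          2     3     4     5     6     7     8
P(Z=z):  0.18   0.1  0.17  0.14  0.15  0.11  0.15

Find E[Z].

4.91

E[Z] = Σ z·P(Z=z)
 = 2·0.18 + 3·0.1 + 4·0.17 + 5·0.14 + 6·0.15 + 7·0.11 + 8·0.15
 = 0.36 + 0.3 + 0.68 + 0.7 + 0.9 + 0.77 + 1.2
 = 4.91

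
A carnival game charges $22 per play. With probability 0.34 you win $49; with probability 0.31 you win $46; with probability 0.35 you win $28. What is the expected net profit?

E[payout] = 49·0.34 + 46·0.31 + 28·0.35
 = 16.66 + 14.26 + 9.8
 = 40.72
Net = 40.72 - 22 = 18.72

18.72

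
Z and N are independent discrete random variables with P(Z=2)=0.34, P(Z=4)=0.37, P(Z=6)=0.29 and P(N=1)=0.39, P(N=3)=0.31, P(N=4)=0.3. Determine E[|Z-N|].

1.9988

E[|Z-N|] = Σ_z Σ_n |z-n| · P(Z=z)P(N=n)
 = 1·0.1326 + 1·0.1054 + 2·0.102 + 3·0.1443 + 1·0.1147 + 0·0.111 + 5·0.1131 + 3·0.0899 + 2·0.087
 = 0.1326 + 0.1054 + 0.204 + 0.4329 + 0.1147 + 0 + 0.5655 + 0.2697 + 0.174
 = 1.9988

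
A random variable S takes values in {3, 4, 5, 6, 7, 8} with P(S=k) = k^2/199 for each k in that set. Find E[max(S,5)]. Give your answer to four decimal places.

E[max(S,5)] = Σ max(s,5)·P(S=s)
 = 5·9/199 + 5·16/199 + 5·25/199 + 6·36/199 + 7·49/199 + 8·64/199
 = 45/199 + 80/199 + 125/199 + 216/199 + 343/199 + 512/199
 = 1321/199

6.6382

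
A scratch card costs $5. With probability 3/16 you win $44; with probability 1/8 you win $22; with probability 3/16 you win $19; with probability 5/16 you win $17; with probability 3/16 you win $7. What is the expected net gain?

E[payout] = 44·3/16 + 22·1/8 + 19·3/16 + 17·5/16 + 7·3/16
 = 33/4 + 11/4 + 57/16 + 85/16 + 21/16
 = 339/16
Net = 339/16 - 5 = 259/16

16.1875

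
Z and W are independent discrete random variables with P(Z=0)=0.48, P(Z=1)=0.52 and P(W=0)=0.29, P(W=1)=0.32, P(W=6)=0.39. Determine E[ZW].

E[ZW] = Σ_z Σ_w zw · P(Z=z)P(W=w)
 = 0·0.1392 + 0·0.1536 + 0·0.1872 + 0·0.1508 + 1·0.1664 + 6·0.2028
 = 0 + 0 + 0 + 0 + 0.1664 + 1.2168
 = 1.3832

1.3832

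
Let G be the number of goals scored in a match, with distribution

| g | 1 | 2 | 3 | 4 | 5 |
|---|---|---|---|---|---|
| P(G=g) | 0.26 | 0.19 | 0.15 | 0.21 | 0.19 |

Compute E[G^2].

10.48

E[G^2] = Σ g^2·P(G=g)
 = 1·0.26 + 4·0.19 + 9·0.15 + 16·0.21 + 25·0.19
 = 0.26 + 0.76 + 1.35 + 3.36 + 4.75
 = 10.48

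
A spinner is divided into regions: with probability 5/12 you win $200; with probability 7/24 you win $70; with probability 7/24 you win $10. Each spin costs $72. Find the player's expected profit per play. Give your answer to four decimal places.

34.6667

E[payout] = 200·5/12 + 70·7/24 + 10·7/24
 = 250/3 + 245/12 + 35/12
 = 320/3
Net = 320/3 - 72 = 104/3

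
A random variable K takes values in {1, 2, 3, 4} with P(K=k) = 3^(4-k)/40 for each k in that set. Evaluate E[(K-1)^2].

E[(K-1)^2] = Σ (k-1)^2·P(K=k)
 = 0·27/40 + 1·9/40 + 4·3/40 + 9·1/40
 = 0 + 9/40 + 3/10 + 9/40
 = 3/4

0.75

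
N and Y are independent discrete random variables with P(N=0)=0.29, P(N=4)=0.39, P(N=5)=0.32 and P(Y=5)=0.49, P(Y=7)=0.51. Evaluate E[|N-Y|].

2.86

E[|N-Y|] = Σ_n Σ_y |n-y| · P(N=n)P(Y=y)
 = 5·0.1421 + 7·0.1479 + 1·0.1911 + 3·0.1989 + 0·0.1568 + 2·0.1632
 = 0.7105 + 1.0353 + 0.1911 + 0.5967 + 0 + 0.3264
 = 2.86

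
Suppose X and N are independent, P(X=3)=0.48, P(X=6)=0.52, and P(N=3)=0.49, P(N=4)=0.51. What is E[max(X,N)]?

4.8048

E[max(X,N)] = Σ_x Σ_n max(x,n) · P(X=x)P(N=n)
 = 3·0.2352 + 4·0.2448 + 6·0.2548 + 6·0.2652
 = 0.7056 + 0.9792 + 1.5288 + 1.5912
 = 4.8048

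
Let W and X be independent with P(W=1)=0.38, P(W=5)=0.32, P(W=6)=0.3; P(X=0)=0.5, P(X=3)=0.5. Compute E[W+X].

E[W+X] = Σ_w Σ_x (w+x) · P(W=w)P(X=x)
 = 1·0.19 + 4·0.19 + 5·0.16 + 8·0.16 + 6·0.15 + 9·0.15
 = 0.19 + 0.76 + 0.8 + 1.28 + 0.9 + 1.35
 = 5.28

5.28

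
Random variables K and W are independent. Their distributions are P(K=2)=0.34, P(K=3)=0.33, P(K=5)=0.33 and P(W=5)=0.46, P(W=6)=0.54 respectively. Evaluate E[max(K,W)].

5.54

E[max(K,W)] = Σ_k Σ_w max(k,w) · P(K=k)P(W=w)
 = 5·0.1564 + 6·0.1836 + 5·0.1518 + 6·0.1782 + 5·0.1518 + 6·0.1782
 = 0.782 + 1.1016 + 0.759 + 1.0692 + 0.759 + 1.0692
 = 5.54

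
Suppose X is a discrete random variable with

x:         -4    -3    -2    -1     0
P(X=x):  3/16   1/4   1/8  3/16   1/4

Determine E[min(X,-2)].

-2.625

E[min(X,-2)] = Σ min(x,-2)·P(X=x)
 = (-4)·3/16 + (-3)·1/4 + (-2)·1/8 + (-2)·3/16 + (-2)·1/4
 = (-3/4) + (-3/4) + (-1/4) + (-3/8) + (-1/2)
 = -21/8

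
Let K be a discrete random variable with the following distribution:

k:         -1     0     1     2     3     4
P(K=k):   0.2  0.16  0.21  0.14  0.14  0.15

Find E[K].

1.31

E[K] = Σ k·P(K=k)
 = (-1)·0.2 + 0·0.16 + 1·0.21 + 2·0.14 + 3·0.14 + 4·0.15
 = (-0.2) + 0 + 0.21 + 0.28 + 0.42 + 0.6
 = 1.31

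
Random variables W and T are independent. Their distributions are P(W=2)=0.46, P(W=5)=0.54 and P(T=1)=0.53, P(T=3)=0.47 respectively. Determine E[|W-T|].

E[|W-T|] = Σ_w Σ_t |w-t| · P(W=w)P(T=t)
 = 1·0.2438 + 1·0.2162 + 4·0.2862 + 2·0.2538
 = 0.2438 + 0.2162 + 1.1448 + 0.5076
 = 2.1124

2.1124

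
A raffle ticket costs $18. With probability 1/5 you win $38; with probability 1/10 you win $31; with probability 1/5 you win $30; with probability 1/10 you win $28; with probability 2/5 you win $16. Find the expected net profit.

7.9

E[payout] = 38·1/5 + 31·1/10 + 30·1/5 + 28·1/10 + 16·2/5
 = 38/5 + 31/10 + 6 + 14/5 + 32/5
 = 259/10
Net = 259/10 - 18 = 79/10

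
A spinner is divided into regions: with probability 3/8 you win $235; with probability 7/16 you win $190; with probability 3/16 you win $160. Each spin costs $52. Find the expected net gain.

E[payout] = 235·3/8 + 190·7/16 + 160·3/16
 = 705/8 + 665/8 + 30
 = 805/4
Net = 805/4 - 52 = 597/4

149.25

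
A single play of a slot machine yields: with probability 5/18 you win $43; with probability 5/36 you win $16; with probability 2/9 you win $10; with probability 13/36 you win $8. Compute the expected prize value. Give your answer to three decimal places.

E[payout] = 43·5/18 + 16·5/36 + 10·2/9 + 8·13/36
 = 215/18 + 20/9 + 20/9 + 26/9
 = 347/18

19.278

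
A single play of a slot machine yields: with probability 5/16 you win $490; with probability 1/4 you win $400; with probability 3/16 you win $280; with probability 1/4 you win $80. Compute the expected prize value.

325.625

E[payout] = 490·5/16 + 400·1/4 + 280·3/16 + 80·1/4
 = 1225/8 + 100 + 105/2 + 20
 = 2605/8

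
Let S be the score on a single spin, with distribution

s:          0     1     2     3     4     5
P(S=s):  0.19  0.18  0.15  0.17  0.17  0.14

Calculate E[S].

2.37

E[S] = Σ s·P(S=s)
 = 0·0.19 + 1·0.18 + 2·0.15 + 3·0.17 + 4·0.17 + 5·0.14
 = 0 + 0.18 + 0.3 + 0.51 + 0.68 + 0.7
 = 2.37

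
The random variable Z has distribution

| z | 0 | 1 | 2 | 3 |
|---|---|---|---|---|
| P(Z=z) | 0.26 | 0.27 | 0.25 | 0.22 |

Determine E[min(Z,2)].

E[min(Z,2)] = Σ min(z,2)·P(Z=z)
 = 0·0.26 + 1·0.27 + 2·0.25 + 2·0.22
 = 0 + 0.27 + 0.5 + 0.44
 = 1.21

1.21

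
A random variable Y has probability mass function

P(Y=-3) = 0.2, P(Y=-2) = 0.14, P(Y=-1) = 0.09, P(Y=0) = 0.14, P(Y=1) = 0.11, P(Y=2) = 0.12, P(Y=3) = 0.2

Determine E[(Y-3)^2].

E[(Y-3)^2] = Σ (y-3)^2·P(Y=y)
 = 36·0.2 + 25·0.14 + 16·0.09 + 9·0.14 + 4·0.11 + 1·0.12 + 0·0.2
 = 7.2 + 3.5 + 1.44 + 1.26 + 0.44 + 0.12 + 0
 = 13.96

13.96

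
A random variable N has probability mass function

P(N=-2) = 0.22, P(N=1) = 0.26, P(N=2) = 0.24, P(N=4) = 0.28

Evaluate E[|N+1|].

2.86

E[|N+1|] = Σ |n+1|·P(N=n)
 = 1·0.22 + 2·0.26 + 3·0.24 + 5·0.28
 = 0.22 + 0.52 + 0.72 + 1.4
 = 2.86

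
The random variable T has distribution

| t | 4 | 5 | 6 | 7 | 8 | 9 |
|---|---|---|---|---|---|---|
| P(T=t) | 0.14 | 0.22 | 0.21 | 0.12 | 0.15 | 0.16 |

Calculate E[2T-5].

7.8

E[2T-5] = Σ (2t-5)·P(T=t)
 = 3·0.14 + 5·0.22 + 7·0.21 + 9·0.12 + 11·0.15 + 13·0.16
 = 0.42 + 1.1 + 1.47 + 1.08 + 1.65 + 2.08
 = 7.8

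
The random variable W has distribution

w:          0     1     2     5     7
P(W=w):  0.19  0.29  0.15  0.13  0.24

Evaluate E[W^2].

E[W^2] = Σ w^2·P(W=w)
 = 0·0.19 + 1·0.29 + 4·0.15 + 25·0.13 + 49·0.24
 = 0 + 0.29 + 0.6 + 3.25 + 11.76
 = 15.9

15.9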